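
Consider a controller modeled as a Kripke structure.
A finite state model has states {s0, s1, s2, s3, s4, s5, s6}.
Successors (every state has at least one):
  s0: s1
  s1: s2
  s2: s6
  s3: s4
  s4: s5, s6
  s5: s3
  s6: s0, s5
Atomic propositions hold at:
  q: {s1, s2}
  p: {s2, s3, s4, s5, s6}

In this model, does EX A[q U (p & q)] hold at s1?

Yes

Sat(p & q) = {s2}
A[q U (p & q)]: least fixpoint, start Z0 = Sat((p & q)) = {s2}, add states in Sat(q) with every successor in Z. Z1 = {s1, s2}; fixed.
Sat(A[q U (p & q)]) = {s1, s2}
Sat(EX A[q U (p & q)]) = {s : some successor in {s1, s2}} = {s0, s1}
s1 ∈ Sat(EX A[q U (p & q)]) = {s0, s1}, so the formula holds at s1.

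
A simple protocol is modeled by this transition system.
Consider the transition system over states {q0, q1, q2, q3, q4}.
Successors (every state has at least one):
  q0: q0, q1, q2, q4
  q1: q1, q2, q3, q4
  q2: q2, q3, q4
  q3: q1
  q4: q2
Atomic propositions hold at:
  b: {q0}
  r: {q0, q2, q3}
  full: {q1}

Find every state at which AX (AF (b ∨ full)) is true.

{q3}

Sat(b ∨ full) = {q0, q1}
AF (b ∨ full): least fixpoint, start Z0 = {q0, q1}, add states with every successor in Z. Z1 = {q0, q1, q3}; fixed.
Sat(AF (b ∨ full)) = {q0, q1, q3}
Sat(AX (AF (b ∨ full))) = {s : every successor in {q0, q1, q3}} = {q3}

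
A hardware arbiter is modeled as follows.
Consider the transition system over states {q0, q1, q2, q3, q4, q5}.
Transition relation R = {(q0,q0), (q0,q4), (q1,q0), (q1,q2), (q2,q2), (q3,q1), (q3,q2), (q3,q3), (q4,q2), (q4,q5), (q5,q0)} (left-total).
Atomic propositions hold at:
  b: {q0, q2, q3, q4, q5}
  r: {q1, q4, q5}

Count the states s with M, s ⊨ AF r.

AF r: least fixpoint, start Z0 = {q1, q4, q5}, add states with every successor in Z. Already a fixed point.
Sat(AF r) = {q1, q4, q5}
|Sat(AF r)| = |{q1, q4, q5}| = 3.

3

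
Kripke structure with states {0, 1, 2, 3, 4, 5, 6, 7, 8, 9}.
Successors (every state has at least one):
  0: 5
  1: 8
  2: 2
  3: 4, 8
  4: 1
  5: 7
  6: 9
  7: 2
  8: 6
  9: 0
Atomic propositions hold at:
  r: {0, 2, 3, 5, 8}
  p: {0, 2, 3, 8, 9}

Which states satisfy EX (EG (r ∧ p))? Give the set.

{2, 7}

Sat(r ∧ p) = {0, 2, 3, 8}
EG (r ∧ p): greatest fixpoint, start Z0 = {0, 2, 3, 8}, keep only states in Sat with some successor in Z. Z1 = {2, 3}; Z2 = {2}; fixed.
Sat(EG (r ∧ p)) = {2}
Sat(EX (EG (r ∧ p))) = {s : some successor in {2}} = {2, 7}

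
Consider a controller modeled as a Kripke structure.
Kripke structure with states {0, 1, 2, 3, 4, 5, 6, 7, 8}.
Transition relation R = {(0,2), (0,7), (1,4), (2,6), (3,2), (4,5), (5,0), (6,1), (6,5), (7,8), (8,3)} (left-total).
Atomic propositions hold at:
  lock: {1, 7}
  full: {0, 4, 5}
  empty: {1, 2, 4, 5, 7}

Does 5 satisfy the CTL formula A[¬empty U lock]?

Sat(¬empty) = {0, 3, 6, 8}
A[¬empty U lock]: least fixpoint, start Z0 = Sat(lock) = {1, 7}, add states in Sat(¬empty) with every successor in Z. Already a fixed point.
Sat(A[¬empty U lock]) = {1, 7}
5 ∉ Sat(A[¬empty U lock]) = {1, 7}, so the formula does not hold at 5.

No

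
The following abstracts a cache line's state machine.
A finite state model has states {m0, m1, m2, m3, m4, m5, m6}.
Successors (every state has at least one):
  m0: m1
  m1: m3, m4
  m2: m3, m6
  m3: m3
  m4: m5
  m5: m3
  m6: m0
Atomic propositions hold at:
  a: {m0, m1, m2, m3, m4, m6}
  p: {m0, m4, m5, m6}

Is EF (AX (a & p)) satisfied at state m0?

No

Sat(a & p) = {m0, m4, m6}
Sat(AX (a & p)) = {s : every successor in {m0, m4, m6}} = {m6}
EF (AX (a & p)): least fixpoint, start Z0 = {m6}, add states with some successor in Z. Z1 = {m2, m6}; fixed.
Sat(EF (AX (a & p))) = {m2, m6}
m0 ∉ Sat(EF (AX (a & p))) = {m2, m6}, so the formula does not hold at m0.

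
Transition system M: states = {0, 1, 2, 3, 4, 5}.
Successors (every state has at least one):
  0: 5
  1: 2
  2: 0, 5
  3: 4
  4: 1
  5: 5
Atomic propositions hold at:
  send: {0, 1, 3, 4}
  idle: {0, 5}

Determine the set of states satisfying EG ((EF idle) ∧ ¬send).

{2, 5}

EF idle: least fixpoint, start Z0 = {0, 5}, add states with some successor in Z. Z1 = {0, 2, 5}; Z2 = {0, 1, 2, 5}; Z3 = {0, 1, 2, 4, 5}; Z4 = {0, 1, 2, 3, 4, 5}; fixed.
Sat(EF idle) = {0, 1, 2, 3, 4, 5}
Sat(¬send) = {2, 5}
Sat((EF idle) ∧ ¬send) = {2, 5}
EG ((EF idle) ∧ ¬send): greatest fixpoint, start Z0 = {2, 5}, keep only states in Sat with some successor in Z. Already a fixed point.
Sat(EG ((EF idle) ∧ ¬send)) = {2, 5}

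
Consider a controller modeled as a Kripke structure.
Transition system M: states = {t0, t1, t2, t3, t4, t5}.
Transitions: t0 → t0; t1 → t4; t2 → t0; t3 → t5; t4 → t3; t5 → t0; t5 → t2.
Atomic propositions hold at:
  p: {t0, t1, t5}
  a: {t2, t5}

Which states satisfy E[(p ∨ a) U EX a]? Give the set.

Sat(p ∨ a) = {t0, t1, t2, t5}
Sat(EX a) = {s : some successor in {t2, t5}} = {t3, t5}
E[(p ∨ a) U EX a]: least fixpoint, start Z0 = Sat(EX a) = {t3, t5}, add states in Sat(p ∨ a) with some successor in Z. Already a fixed point.
Sat(E[(p ∨ a) U EX a]) = {t3, t5}

{t3, t5}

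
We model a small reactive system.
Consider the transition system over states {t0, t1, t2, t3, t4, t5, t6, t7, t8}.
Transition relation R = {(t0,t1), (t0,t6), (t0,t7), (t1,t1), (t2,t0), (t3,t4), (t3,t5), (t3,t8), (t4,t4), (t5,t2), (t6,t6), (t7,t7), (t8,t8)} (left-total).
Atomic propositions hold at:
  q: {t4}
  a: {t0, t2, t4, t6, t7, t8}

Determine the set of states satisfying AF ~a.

{t1, t3, t5}

Sat(~a) = {t1, t3, t5}
AF ~a: least fixpoint, start Z0 = {t1, t3, t5}, add states with every successor in Z. Already a fixed point.
Sat(AF ~a) = {t1, t3, t5}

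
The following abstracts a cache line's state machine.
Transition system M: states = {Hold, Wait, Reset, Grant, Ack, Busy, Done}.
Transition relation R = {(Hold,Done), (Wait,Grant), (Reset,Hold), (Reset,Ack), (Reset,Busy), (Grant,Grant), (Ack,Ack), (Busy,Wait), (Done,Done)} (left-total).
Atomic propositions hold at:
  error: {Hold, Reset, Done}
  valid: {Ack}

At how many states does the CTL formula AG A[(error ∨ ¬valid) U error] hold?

2

Sat(¬valid) = {Hold, Wait, Reset, Grant, Busy, Done}
Sat(error ∨ ¬valid) = {Hold, Wait, Reset, Grant, Busy, Done}
A[(error ∨ ¬valid) U error]: least fixpoint, start Z0 = Sat(error) = {Hold, Reset, Done}, add states in Sat(error ∨ ¬valid) with every successor in Z. Already a fixed point.
Sat(A[(error ∨ ¬valid) U error]) = {Hold, Reset, Done}
AG A[(error ∨ ¬valid) U error]: greatest fixpoint, start Z0 = {Hold, Reset, Done}, keep only states in Sat with every successor in Z. Z1 = {Hold, Done}; fixed.
Sat(AG A[(error ∨ ¬valid) U error]) = {Hold, Done}
|Sat(AG A[(error ∨ ¬valid) U error])| = |{Hold, Done}| = 2.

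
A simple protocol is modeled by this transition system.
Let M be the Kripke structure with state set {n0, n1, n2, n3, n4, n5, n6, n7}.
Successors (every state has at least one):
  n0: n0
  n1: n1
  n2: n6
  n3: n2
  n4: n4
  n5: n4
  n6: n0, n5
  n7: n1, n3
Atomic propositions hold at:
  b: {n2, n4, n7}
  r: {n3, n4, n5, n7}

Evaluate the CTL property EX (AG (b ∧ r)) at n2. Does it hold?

Sat(b ∧ r) = {n4, n7}
AG (b ∧ r): greatest fixpoint, start Z0 = {n4, n7}, keep only states in Sat with every successor in Z. Z1 = {n4}; fixed.
Sat(AG (b ∧ r)) = {n4}
Sat(EX (AG (b ∧ r))) = {s : some successor in {n4}} = {n4, n5}
n2 ∉ Sat(EX (AG (b ∧ r))) = {n4, n5}, so the formula does not hold at n2.

No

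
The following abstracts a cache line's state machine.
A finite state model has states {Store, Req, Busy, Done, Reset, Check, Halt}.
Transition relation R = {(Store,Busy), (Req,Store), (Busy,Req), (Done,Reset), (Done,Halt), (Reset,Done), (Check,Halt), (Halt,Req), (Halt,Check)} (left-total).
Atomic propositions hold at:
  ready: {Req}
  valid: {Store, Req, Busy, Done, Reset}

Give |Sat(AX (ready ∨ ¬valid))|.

Sat(¬valid) = {Check, Halt}
Sat(ready ∨ ¬valid) = {Req, Check, Halt}
Sat(AX (ready ∨ ¬valid)) = {s : every successor in {Req, Check, Halt}} = {Busy, Check, Halt}
|Sat(AX (ready ∨ ¬valid))| = |{Busy, Check, Halt}| = 3.

3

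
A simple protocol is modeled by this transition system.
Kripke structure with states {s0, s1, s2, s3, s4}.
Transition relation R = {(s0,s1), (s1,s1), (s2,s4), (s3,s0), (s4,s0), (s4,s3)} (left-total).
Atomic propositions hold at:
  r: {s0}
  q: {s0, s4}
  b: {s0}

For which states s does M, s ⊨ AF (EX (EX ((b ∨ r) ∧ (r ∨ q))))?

{s2, s4}

Sat(b ∨ r) = {s0}
Sat(r ∨ q) = {s0, s4}
Sat((b ∨ r) ∧ (r ∨ q)) = {s0}
Sat(EX ((b ∨ r) ∧ (r ∨ q))) = {s : some successor in {s0}} = {s3, s4}
Sat(EX (EX ((b ∨ r) ∧ (r ∨ q)))) = {s : some successor in {s3, s4}} = {s2, s4}
AF (EX (EX ((b ∨ r) ∧ (r ∨ q)))): least fixpoint, start Z0 = {s2, s4}, add states with every successor in Z. Already a fixed point.
Sat(AF (EX (EX ((b ∨ r) ∧ (r ∨ q))))) = {s2, s4}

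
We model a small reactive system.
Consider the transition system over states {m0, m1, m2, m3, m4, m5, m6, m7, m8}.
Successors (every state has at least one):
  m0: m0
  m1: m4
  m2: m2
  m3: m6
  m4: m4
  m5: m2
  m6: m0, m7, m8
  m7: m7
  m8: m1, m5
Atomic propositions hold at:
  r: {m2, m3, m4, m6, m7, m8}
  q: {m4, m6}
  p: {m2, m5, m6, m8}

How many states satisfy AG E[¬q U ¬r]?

Sat(¬q) = {m0, m1, m2, m3, m5, m7, m8}
Sat(¬r) = {m0, m1, m5}
E[¬q U ¬r]: least fixpoint, start Z0 = Sat(¬r) = {m0, m1, m5}, add states in Sat(¬q) with some successor in Z. Z1 = {m0, m1, m5, m8}; fixed.
Sat(E[¬q U ¬r]) = {m0, m1, m5, m8}
AG E[¬q U ¬r]: greatest fixpoint, start Z0 = {m0, m1, m5, m8}, keep only states in Sat with every successor in Z. Z1 = {m0, m8}; Z2 = {m0}; fixed.
Sat(AG E[¬q U ¬r]) = {m0}
|Sat(AG E[¬q U ¬r])| = |{m0}| = 1.

1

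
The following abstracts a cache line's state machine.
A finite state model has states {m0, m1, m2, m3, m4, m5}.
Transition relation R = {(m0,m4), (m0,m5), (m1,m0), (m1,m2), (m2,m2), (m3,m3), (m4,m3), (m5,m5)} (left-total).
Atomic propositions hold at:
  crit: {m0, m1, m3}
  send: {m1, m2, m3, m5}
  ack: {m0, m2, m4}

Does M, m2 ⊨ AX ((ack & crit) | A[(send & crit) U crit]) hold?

Sat(ack & crit) = {m0}
Sat(send & crit) = {m1, m3}
A[(send & crit) U crit]: least fixpoint, start Z0 = Sat(crit) = {m0, m1, m3}, add states in Sat(send & crit) with every successor in Z. Already a fixed point.
Sat(A[(send & crit) U crit]) = {m0, m1, m3}
Sat((ack & crit) | A[(send & crit) U crit]) = {m0, m1, m3}
Sat(AX ((ack & crit) | A[(send & crit) U crit])) = {s : every successor in {m0, m1, m3}} = {m3, m4}
m2 ∉ Sat(AX ((ack & crit) | A[(send & crit) U crit])) = {m3, m4}, so the formula does not hold at m2.

No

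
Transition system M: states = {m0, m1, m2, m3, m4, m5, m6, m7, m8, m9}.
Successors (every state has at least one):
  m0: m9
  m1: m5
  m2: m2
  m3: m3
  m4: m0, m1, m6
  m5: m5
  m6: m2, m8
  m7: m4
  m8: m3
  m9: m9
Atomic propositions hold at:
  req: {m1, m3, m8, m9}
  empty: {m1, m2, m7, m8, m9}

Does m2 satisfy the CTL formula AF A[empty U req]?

A[empty U req]: least fixpoint, start Z0 = Sat(req) = {m1, m3, m8, m9}, add states in Sat(empty) with every successor in Z. Already a fixed point.
Sat(A[empty U req]) = {m1, m3, m8, m9}
AF A[empty U req]: least fixpoint, start Z0 = {m1, m3, m8, m9}, add states with every successor in Z. Z1 = {m0, m1, m3, m8, m9}; fixed.
Sat(AF A[empty U req]) = {m0, m1, m3, m8, m9}
m2 ∉ Sat(AF A[empty U req]) = {m0, m1, m3, m8, m9}, so the formula does not hold at m2.

No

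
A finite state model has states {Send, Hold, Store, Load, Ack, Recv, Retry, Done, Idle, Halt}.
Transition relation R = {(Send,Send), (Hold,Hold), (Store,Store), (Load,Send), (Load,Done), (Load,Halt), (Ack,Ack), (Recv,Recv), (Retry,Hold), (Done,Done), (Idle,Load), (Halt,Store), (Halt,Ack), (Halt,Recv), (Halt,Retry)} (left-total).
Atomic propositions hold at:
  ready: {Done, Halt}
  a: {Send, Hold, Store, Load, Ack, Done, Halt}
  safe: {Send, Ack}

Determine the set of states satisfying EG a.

EG a: greatest fixpoint, start Z0 = {Send, Hold, Store, Load, Ack, Done, Halt}, keep only states in Sat with some successor in Z. Already a fixed point.
Sat(EG a) = {Send, Hold, Store, Load, Ack, Done, Halt}

{Send, Hold, Store, Load, Ack, Done, Halt}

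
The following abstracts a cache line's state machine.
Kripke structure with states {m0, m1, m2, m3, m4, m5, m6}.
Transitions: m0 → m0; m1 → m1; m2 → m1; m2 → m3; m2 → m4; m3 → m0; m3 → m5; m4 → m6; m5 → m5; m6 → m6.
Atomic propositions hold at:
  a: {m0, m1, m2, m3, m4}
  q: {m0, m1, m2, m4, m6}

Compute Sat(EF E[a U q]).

E[a U q]: least fixpoint, start Z0 = Sat(q) = {m0, m1, m2, m4, m6}, add states in Sat(a) with some successor in Z. Z1 = {m0, m1, m2, m3, m4, m6}; fixed.
Sat(E[a U q]) = {m0, m1, m2, m3, m4, m6}
EF E[a U q]: least fixpoint, start Z0 = {m0, m1, m2, m3, m4, m6}, add states with some successor in Z. Already a fixed point.
Sat(EF E[a U q]) = {m0, m1, m2, m3, m4, m6}

{m0, m1, m2, m3, m4, m6}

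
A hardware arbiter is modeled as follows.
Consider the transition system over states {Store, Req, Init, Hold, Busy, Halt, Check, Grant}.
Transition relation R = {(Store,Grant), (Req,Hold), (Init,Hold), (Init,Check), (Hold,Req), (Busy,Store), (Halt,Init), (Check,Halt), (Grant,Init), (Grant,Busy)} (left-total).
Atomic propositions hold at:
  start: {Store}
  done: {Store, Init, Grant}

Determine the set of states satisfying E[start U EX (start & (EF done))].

EF done: least fixpoint, start Z0 = {Store, Init, Grant}, add states with some successor in Z. Z1 = {Store, Init, Busy, Halt, Grant}; Z2 = {Store, Init, Busy, Halt, Check, Grant}; fixed.
Sat(EF done) = {Store, Init, Busy, Halt, Check, Grant}
Sat(start & (EF done)) = {Store}
Sat(EX (start & (EF done))) = {s : some successor in {Store}} = {Busy}
E[start U EX (start & (EF done))]: least fixpoint, start Z0 = Sat(EX (start & (EF done))) = {Busy}, add states in Sat(start) with some successor in Z. Already a fixed point.
Sat(E[start U EX (start & (EF done))]) = {Busy}

{Busy}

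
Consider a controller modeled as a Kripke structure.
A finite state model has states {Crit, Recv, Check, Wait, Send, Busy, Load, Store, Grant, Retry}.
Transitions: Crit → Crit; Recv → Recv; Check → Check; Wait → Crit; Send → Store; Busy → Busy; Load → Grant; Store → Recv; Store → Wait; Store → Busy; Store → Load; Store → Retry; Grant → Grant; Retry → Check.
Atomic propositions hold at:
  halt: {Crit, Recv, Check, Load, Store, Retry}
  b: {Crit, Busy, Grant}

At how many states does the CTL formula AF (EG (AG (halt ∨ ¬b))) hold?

Sat(¬b) = {Recv, Check, Wait, Send, Load, Store, Retry}
Sat(halt ∨ ¬b) = {Crit, Recv, Check, Wait, Send, Load, Store, Retry}
AG (halt ∨ ¬b): greatest fixpoint, start Z0 = {Crit, Recv, Check, Wait, Send, Load, Store, Retry}, keep only states in Sat with every successor in Z. Z1 = {Crit, Recv, Check, Wait, Send, Retry}; Z2 = {Crit, Recv, Check, Wait, Retry}; fixed.
Sat(AG (halt ∨ ¬b)) = {Crit, Recv, Check, Wait, Retry}
EG (AG (halt ∨ ¬b)): greatest fixpoint, start Z0 = {Crit, Recv, Check, Wait, Retry}, keep only states in Sat with some successor in Z. Already a fixed point.
Sat(EG (AG (halt ∨ ¬b))) = {Crit, Recv, Check, Wait, Retry}
AF (EG (AG (halt ∨ ¬b))): least fixpoint, start Z0 = {Crit, Recv, Check, Wait, Retry}, add states with every successor in Z. Already a fixed point.
Sat(AF (EG (AG (halt ∨ ¬b)))) = {Crit, Recv, Check, Wait, Retry}
|Sat(AF (EG (AG (halt ∨ ¬b))))| = |{Crit, Recv, Check, Wait, Retry}| = 5.

5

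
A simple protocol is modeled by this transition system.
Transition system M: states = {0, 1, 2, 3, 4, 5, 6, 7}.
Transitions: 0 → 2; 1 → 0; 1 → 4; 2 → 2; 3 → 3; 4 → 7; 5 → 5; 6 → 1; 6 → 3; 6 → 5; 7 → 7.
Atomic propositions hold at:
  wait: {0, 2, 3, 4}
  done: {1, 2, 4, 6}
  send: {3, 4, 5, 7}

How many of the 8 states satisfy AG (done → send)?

Sat(done → send) = {0, 3, 4, 5, 7}
AG (done → send): greatest fixpoint, start Z0 = {0, 3, 4, 5, 7}, keep only states in Sat with every successor in Z. Z1 = {3, 4, 5, 7}; fixed.
Sat(AG (done → send)) = {3, 4, 5, 7}
|Sat(AG (done → send))| = |{3, 4, 5, 7}| = 4.

4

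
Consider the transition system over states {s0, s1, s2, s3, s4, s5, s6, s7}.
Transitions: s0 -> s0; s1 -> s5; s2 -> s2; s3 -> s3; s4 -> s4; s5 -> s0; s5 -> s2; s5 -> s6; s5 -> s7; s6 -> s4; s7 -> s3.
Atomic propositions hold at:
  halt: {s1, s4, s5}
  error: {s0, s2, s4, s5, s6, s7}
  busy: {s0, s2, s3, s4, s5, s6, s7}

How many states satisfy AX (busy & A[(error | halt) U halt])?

3

Sat(error | halt) = {s0, s1, s2, s4, s5, s6, s7}
A[(error | halt) U halt]: least fixpoint, start Z0 = Sat(halt) = {s1, s4, s5}, add states in Sat(error | halt) with every successor in Z. Z1 = {s1, s4, s5, s6}; fixed.
Sat(A[(error | halt) U halt]) = {s1, s4, s5, s6}
Sat(busy & A[(error | halt) U halt]) = {s4, s5, s6}
Sat(AX (busy & A[(error | halt) U halt])) = {s : every successor in {s4, s5, s6}} = {s1, s4, s6}
|Sat(AX (busy & A[(error | halt) U halt]))| = |{s1, s4, s6}| = 3.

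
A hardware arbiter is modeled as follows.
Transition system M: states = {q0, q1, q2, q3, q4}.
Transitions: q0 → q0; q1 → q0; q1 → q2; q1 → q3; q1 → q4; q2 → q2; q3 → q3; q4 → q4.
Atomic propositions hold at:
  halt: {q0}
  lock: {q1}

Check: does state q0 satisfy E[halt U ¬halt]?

Sat(¬halt) = {q1, q2, q3, q4}
E[halt U ¬halt]: least fixpoint, start Z0 = Sat(¬halt) = {q1, q2, q3, q4}, add states in Sat(halt) with some successor in Z. Already a fixed point.
Sat(E[halt U ¬halt]) = {q1, q2, q3, q4}
q0 ∉ Sat(E[halt U ¬halt]) = {q1, q2, q3, q4}, so the formula does not hold at q0.

No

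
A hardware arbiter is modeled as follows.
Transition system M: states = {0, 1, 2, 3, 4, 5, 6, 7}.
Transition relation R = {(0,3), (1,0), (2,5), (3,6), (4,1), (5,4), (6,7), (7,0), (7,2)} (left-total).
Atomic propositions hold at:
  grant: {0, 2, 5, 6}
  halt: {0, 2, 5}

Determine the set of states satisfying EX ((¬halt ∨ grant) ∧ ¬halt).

{0, 3, 4, 5, 6}

Sat(¬halt) = {1, 3, 4, 6, 7}
Sat(¬halt ∨ grant) = {0, 1, 2, 3, 4, 5, 6, 7}
Sat((¬halt ∨ grant) ∧ ¬halt) = {1, 3, 4, 6, 7}
Sat(EX ((¬halt ∨ grant) ∧ ¬halt)) = {s : some successor in {1, 3, 4, 6, 7}} = {0, 3, 4, 5, 6}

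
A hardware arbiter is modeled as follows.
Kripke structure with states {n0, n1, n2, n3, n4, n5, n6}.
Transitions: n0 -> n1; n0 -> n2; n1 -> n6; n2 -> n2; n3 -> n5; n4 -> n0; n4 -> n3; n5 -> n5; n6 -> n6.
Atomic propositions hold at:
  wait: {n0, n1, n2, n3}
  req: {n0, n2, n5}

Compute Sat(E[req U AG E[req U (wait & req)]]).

Sat(wait & req) = {n0, n2}
E[req U (wait & req)]: least fixpoint, start Z0 = Sat((wait & req)) = {n0, n2}, add states in Sat(req) with some successor in Z. Already a fixed point.
Sat(E[req U (wait & req)]) = {n0, n2}
AG E[req U (wait & req)]: greatest fixpoint, start Z0 = {n0, n2}, keep only states in Sat with every successor in Z. Z1 = {n2}; fixed.
Sat(AG E[req U (wait & req)]) = {n2}
E[req U AG E[req U (wait & req)]]: least fixpoint, start Z0 = Sat(AG E[req U (wait & req)]) = {n2}, add states in Sat(req) with some successor in Z. Z1 = {n0, n2}; fixed.
Sat(E[req U AG E[req U (wait & req)]]) = {n0, n2}

{n0, n2}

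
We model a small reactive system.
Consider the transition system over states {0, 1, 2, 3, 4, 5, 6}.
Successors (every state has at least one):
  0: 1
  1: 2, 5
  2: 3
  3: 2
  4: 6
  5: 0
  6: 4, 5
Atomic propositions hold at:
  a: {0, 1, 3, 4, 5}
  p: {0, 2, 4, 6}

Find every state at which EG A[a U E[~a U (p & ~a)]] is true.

Sat(~a) = {2, 6}
Sat(p & ~a) = {2, 6}
E[~a U (p & ~a)]: least fixpoint, start Z0 = Sat((p & ~a)) = {2, 6}, add states in Sat(~a) with some successor in Z. Already a fixed point.
Sat(E[~a U (p & ~a)]) = {2, 6}
A[a U E[~a U (p & ~a)]]: least fixpoint, start Z0 = Sat(E[~a U (p & ~a)]) = {2, 6}, add states in Sat(a) with every successor in Z. Z1 = {2, 3, 4, 6}; fixed.
Sat(A[a U E[~a U (p & ~a)]]) = {2, 3, 4, 6}
EG A[a U E[~a U (p & ~a)]]: greatest fixpoint, start Z0 = {2, 3, 4, 6}, keep only states in Sat with some successor in Z. Already a fixed point.
Sat(EG A[a U E[~a U (p & ~a)]]) = {2, 3, 4, 6}

{2, 3, 4, 6}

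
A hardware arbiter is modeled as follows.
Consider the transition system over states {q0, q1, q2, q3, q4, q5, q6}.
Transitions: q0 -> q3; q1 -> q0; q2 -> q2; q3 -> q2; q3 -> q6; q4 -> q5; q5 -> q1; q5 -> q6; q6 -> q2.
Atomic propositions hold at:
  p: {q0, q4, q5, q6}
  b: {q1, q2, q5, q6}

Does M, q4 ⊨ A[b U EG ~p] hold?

Sat(~p) = {q1, q2, q3}
EG ~p: greatest fixpoint, start Z0 = {q1, q2, q3}, keep only states in Sat with some successor in Z. Z1 = {q2, q3}; fixed.
Sat(EG ~p) = {q2, q3}
A[b U EG ~p]: least fixpoint, start Z0 = Sat(EG ~p) = {q2, q3}, add states in Sat(b) with every successor in Z. Z1 = {q2, q3, q6}; fixed.
Sat(A[b U EG ~p]) = {q2, q3, q6}
q4 ∉ Sat(A[b U EG ~p]) = {q2, q3, q6}, so the formula does not hold at q4.

No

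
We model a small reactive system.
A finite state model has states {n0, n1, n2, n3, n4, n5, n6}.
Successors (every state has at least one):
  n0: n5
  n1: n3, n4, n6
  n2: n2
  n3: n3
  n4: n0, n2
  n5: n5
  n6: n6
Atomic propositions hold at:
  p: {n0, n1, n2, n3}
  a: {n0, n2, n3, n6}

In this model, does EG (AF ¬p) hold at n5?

Sat(¬p) = {n4, n5, n6}
AF ¬p: least fixpoint, start Z0 = {n4, n5, n6}, add states with every successor in Z. Z1 = {n0, n4, n5, n6}; fixed.
Sat(AF ¬p) = {n0, n4, n5, n6}
EG (AF ¬p): greatest fixpoint, start Z0 = {n0, n4, n5, n6}, keep only states in Sat with some successor in Z. Already a fixed point.
Sat(EG (AF ¬p)) = {n0, n4, n5, n6}
n5 ∈ Sat(EG (AF ¬p)) = {n0, n4, n5, n6}, so the formula holds at n5.

Yes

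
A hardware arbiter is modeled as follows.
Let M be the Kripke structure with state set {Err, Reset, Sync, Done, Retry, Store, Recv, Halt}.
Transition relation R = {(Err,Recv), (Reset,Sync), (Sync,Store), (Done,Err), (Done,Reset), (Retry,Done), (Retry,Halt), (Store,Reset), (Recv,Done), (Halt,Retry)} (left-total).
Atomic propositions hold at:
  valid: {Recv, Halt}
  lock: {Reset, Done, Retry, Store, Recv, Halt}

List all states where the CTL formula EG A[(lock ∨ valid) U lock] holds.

Sat(lock ∨ valid) = {Reset, Done, Retry, Store, Recv, Halt}
A[(lock ∨ valid) U lock]: least fixpoint, start Z0 = Sat(lock) = {Reset, Done, Retry, Store, Recv, Halt}, add states in Sat(lock ∨ valid) with every successor in Z. Already a fixed point.
Sat(A[(lock ∨ valid) U lock]) = {Reset, Done, Retry, Store, Recv, Halt}
EG A[(lock ∨ valid) U lock]: greatest fixpoint, start Z0 = {Reset, Done, Retry, Store, Recv, Halt}, keep only states in Sat with some successor in Z. Z1 = {Done, Retry, Store, Recv, Halt}; Z2 = {Retry, Recv, Halt}; Z3 = {Retry, Halt}; fixed.
Sat(EG A[(lock ∨ valid) U lock]) = {Retry, Halt}

{Retry, Halt}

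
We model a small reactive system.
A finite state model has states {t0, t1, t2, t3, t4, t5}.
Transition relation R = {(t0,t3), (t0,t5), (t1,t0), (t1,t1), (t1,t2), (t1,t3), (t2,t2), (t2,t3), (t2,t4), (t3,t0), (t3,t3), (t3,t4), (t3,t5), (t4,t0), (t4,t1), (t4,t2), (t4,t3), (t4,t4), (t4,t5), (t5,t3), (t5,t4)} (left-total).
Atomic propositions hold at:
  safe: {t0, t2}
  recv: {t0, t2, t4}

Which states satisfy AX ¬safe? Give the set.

{t0, t5}

Sat(¬safe) = {t1, t3, t4, t5}
Sat(AX ¬safe) = {s : every successor in {t1, t3, t4, t5}} = {t0, t5}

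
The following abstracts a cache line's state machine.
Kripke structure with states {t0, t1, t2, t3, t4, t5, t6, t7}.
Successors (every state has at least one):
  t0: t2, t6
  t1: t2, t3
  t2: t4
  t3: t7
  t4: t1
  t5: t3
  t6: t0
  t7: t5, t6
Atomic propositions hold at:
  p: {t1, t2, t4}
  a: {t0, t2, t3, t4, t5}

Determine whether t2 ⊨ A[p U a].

A[p U a]: least fixpoint, start Z0 = Sat(a) = {t0, t2, t3, t4, t5}, add states in Sat(p) with every successor in Z. Z1 = {t0, t1, t2, t3, t4, t5}; fixed.
Sat(A[p U a]) = {t0, t1, t2, t3, t4, t5}
t2 ∈ Sat(A[p U a]) = {t0, t1, t2, t3, t4, t5}, so the formula holds at t2.

Yes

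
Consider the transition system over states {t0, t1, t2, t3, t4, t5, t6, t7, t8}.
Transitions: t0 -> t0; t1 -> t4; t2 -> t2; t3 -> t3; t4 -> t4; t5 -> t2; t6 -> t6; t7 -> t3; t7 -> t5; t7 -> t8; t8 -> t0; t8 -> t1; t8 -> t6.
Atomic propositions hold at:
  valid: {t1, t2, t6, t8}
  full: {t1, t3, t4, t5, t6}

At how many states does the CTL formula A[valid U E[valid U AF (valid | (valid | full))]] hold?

8

Sat(valid | full) = {t1, t2, t3, t4, t5, t6, t8}
Sat(valid | (valid | full)) = {t1, t2, t3, t4, t5, t6, t8}
AF (valid | (valid | full)): least fixpoint, start Z0 = {t1, t2, t3, t4, t5, t6, t8}, add states with every successor in Z. Z1 = {t1, t2, t3, t4, t5, t6, t7, t8}; fixed.
Sat(AF (valid | (valid | full))) = {t1, t2, t3, t4, t5, t6, t7, t8}
E[valid U AF (valid | (valid | full))]: least fixpoint, start Z0 = Sat(AF (valid | (valid | full))) = {t1, t2, t3, t4, t5, t6, t7, t8}, add states in Sat(valid) with some successor in Z. Already a fixed point.
Sat(E[valid U AF (valid | (valid | full))]) = {t1, t2, t3, t4, t5, t6, t7, t8}
A[valid U E[valid U AF (valid | (valid | full))]]: least fixpoint, start Z0 = Sat(E[valid U AF (valid | (valid | full))]) = {t1, t2, t3, t4, t5, t6, t7, t8}, add states in Sat(valid) with every successor in Z. Already a fixed point.
Sat(A[valid U E[valid U AF (valid | (valid | full))]]) = {t1, t2, t3, t4, t5, t6, t7, t8}
|Sat(A[valid U E[valid U AF (valid | (valid | full))]])| = |{t1, t2, t3, t4, t5, t6, t7, t8}| = 8.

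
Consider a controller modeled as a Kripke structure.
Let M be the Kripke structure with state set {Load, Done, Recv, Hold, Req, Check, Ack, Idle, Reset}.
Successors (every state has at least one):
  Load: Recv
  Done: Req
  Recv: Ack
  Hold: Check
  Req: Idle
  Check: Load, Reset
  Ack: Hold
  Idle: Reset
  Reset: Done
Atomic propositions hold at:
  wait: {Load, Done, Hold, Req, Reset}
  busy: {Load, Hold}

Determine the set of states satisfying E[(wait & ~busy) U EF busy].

Sat(~busy) = {Done, Recv, Req, Check, Ack, Idle, Reset}
Sat(wait & ~busy) = {Done, Req, Reset}
EF busy: least fixpoint, start Z0 = {Load, Hold}, add states with some successor in Z. Z1 = {Load, Hold, Check, Ack}; Z2 = {Load, Recv, Hold, Check, Ack}; fixed.
Sat(EF busy) = {Load, Recv, Hold, Check, Ack}
E[(wait & ~busy) U EF busy]: least fixpoint, start Z0 = Sat(EF busy) = {Load, Recv, Hold, Check, Ack}, add states in Sat(wait & ~busy) with some successor in Z. Already a fixed point.
Sat(E[(wait & ~busy) U EF busy]) = {Load, Recv, Hold, Check, Ack}

{Load, Recv, Hold, Check, Ack}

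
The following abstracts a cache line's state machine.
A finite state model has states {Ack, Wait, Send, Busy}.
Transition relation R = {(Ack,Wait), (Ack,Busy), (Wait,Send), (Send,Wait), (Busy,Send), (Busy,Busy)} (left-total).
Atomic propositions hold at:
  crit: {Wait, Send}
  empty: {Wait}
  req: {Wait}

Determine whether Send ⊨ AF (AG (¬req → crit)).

Sat(¬req) = {Ack, Send, Busy}
Sat(¬req → crit) = {Wait, Send}
AG (¬req → crit): greatest fixpoint, start Z0 = {Wait, Send}, keep only states in Sat with every successor in Z. Already a fixed point.
Sat(AG (¬req → crit)) = {Wait, Send}
AF (AG (¬req → crit)): least fixpoint, start Z0 = {Wait, Send}, add states with every successor in Z. Already a fixed point.
Sat(AF (AG (¬req → crit))) = {Wait, Send}
Send ∈ Sat(AF (AG (¬req → crit))) = {Wait, Send}, so the formula holds at Send.

Yes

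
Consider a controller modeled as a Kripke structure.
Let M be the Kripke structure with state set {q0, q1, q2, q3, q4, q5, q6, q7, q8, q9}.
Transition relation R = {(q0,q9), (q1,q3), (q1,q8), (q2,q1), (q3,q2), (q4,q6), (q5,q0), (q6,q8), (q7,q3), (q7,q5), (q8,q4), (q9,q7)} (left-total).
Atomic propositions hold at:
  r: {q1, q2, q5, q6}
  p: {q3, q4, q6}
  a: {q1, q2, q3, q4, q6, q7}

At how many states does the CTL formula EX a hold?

7

Sat(EX a) = {s : some successor in {q1, q2, q3, q4, q6, q7}} = {q1, q2, q3, q4, q7, q8, q9}
|Sat(EX a)| = |{q1, q2, q3, q4, q7, q8, q9}| = 7.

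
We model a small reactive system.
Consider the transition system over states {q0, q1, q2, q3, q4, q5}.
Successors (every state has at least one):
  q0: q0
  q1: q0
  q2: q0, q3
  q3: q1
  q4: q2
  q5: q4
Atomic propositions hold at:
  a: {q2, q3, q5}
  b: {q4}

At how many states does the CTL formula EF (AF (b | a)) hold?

Sat(b | a) = {q2, q3, q4, q5}
AF (b | a): least fixpoint, start Z0 = {q2, q3, q4, q5}, add states with every successor in Z. Already a fixed point.
Sat(AF (b | a)) = {q2, q3, q4, q5}
EF (AF (b | a)): least fixpoint, start Z0 = {q2, q3, q4, q5}, add states with some successor in Z. Already a fixed point.
Sat(EF (AF (b | a))) = {q2, q3, q4, q5}
|Sat(EF (AF (b | a)))| = |{q2, q3, q4, q5}| = 4.

4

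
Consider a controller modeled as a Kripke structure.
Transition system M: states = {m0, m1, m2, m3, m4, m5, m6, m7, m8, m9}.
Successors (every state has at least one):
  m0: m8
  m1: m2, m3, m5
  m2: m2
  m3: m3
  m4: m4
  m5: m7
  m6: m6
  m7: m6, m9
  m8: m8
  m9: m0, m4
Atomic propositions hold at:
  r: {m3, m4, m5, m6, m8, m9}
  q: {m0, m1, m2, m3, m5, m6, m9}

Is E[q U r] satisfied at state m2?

E[q U r]: least fixpoint, start Z0 = Sat(r) = {m3, m4, m5, m6, m8, m9}, add states in Sat(q) with some successor in Z. Z1 = {m0, m1, m3, m4, m5, m6, m8, m9}; fixed.
Sat(E[q U r]) = {m0, m1, m3, m4, m5, m6, m8, m9}
m2 ∉ Sat(E[q U r]) = {m0, m1, m3, m4, m5, m6, m8, m9}, so the formula does not hold at m2.

No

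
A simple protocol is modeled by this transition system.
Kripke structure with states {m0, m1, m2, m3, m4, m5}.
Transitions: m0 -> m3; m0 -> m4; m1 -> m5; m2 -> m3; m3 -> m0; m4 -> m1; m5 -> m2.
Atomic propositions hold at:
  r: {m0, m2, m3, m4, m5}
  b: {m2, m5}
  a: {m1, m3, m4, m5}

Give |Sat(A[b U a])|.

A[b U a]: least fixpoint, start Z0 = Sat(a) = {m1, m3, m4, m5}, add states in Sat(b) with every successor in Z. Z1 = {m1, m2, m3, m4, m5}; fixed.
Sat(A[b U a]) = {m1, m2, m3, m4, m5}
|Sat(A[b U a])| = |{m1, m2, m3, m4, m5}| = 5.

5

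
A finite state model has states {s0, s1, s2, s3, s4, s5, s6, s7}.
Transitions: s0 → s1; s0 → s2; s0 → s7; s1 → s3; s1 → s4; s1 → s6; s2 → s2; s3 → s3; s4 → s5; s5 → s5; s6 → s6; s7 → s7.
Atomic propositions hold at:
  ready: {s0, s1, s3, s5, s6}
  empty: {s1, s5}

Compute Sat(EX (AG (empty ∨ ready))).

Sat(empty ∨ ready) = {s0, s1, s3, s5, s6}
AG (empty ∨ ready): greatest fixpoint, start Z0 = {s0, s1, s3, s5, s6}, keep only states in Sat with every successor in Z. Z1 = {s3, s5, s6}; fixed.
Sat(AG (empty ∨ ready)) = {s3, s5, s6}
Sat(EX (AG (empty ∨ ready))) = {s : some successor in {s3, s5, s6}} = {s1, s3, s4, s5, s6}

{s1, s3, s4, s5, s6}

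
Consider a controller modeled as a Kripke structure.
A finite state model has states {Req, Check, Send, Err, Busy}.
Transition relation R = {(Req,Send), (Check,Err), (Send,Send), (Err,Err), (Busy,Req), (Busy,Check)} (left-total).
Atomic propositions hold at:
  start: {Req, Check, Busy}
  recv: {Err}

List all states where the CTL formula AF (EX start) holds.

Sat(EX start) = {s : some successor in {Req, Check, Busy}} = {Busy}
AF (EX start): least fixpoint, start Z0 = {Busy}, add states with every successor in Z. Already a fixed point.
Sat(AF (EX start)) = {Busy}

{Busy}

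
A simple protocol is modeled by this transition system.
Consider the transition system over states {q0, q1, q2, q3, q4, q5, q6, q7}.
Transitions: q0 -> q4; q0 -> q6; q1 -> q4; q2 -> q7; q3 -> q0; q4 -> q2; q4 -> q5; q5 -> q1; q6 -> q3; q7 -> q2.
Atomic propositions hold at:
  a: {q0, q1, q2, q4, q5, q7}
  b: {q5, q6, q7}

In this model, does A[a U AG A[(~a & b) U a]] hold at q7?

Sat(~a) = {q3, q6}
Sat(~a & b) = {q6}
A[(~a & b) U a]: least fixpoint, start Z0 = Sat(a) = {q0, q1, q2, q4, q5, q7}, add states in Sat(~a & b) with every successor in Z. Already a fixed point.
Sat(A[(~a & b) U a]) = {q0, q1, q2, q4, q5, q7}
AG A[(~a & b) U a]: greatest fixpoint, start Z0 = {q0, q1, q2, q4, q5, q7}, keep only states in Sat with every successor in Z. Z1 = {q1, q2, q4, q5, q7}; fixed.
Sat(AG A[(~a & b) U a]) = {q1, q2, q4, q5, q7}
A[a U AG A[(~a & b) U a]]: least fixpoint, start Z0 = Sat(AG A[(~a & b) U a]) = {q1, q2, q4, q5, q7}, add states in Sat(a) with every successor in Z. Already a fixed point.
Sat(A[a U AG A[(~a & b) U a]]) = {q1, q2, q4, q5, q7}
q7 ∈ Sat(A[a U AG A[(~a & b) U a]]) = {q1, q2, q4, q5, q7}, so the formula holds at q7.

Yes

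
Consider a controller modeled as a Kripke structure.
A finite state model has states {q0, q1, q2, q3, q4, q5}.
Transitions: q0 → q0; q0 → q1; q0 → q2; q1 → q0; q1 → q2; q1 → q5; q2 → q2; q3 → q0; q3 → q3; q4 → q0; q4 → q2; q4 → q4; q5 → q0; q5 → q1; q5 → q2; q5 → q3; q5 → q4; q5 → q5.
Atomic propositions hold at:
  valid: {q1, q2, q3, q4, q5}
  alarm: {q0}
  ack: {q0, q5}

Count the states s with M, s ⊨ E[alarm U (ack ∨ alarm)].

2

Sat(ack ∨ alarm) = {q0, q5}
E[alarm U (ack ∨ alarm)]: least fixpoint, start Z0 = Sat((ack ∨ alarm)) = {q0, q5}, add states in Sat(alarm) with some successor in Z. Already a fixed point.
Sat(E[alarm U (ack ∨ alarm)]) = {q0, q5}
|Sat(E[alarm U (ack ∨ alarm)])| = |{q0, q5}| = 2.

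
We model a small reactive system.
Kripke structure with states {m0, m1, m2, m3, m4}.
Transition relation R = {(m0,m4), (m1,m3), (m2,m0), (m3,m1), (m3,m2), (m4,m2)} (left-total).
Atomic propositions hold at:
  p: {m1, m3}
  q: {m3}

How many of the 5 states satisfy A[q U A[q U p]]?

2

A[q U p]: least fixpoint, start Z0 = Sat(p) = {m1, m3}, add states in Sat(q) with every successor in Z. Already a fixed point.
Sat(A[q U p]) = {m1, m3}
A[q U A[q U p]]: least fixpoint, start Z0 = Sat(A[q U p]) = {m1, m3}, add states in Sat(q) with every successor in Z. Already a fixed point.
Sat(A[q U A[q U p]]) = {m1, m3}
|Sat(A[q U A[q U p]])| = |{m1, m3}| = 2.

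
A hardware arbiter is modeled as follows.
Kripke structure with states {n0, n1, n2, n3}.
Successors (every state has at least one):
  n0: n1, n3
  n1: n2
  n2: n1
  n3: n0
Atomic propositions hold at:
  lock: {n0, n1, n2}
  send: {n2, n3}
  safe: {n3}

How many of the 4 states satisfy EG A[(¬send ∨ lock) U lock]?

Sat(¬send) = {n0, n1}
Sat(¬send ∨ lock) = {n0, n1, n2}
A[(¬send ∨ lock) U lock]: least fixpoint, start Z0 = Sat(lock) = {n0, n1, n2}, add states in Sat(¬send ∨ lock) with every successor in Z. Already a fixed point.
Sat(A[(¬send ∨ lock) U lock]) = {n0, n1, n2}
EG A[(¬send ∨ lock) U lock]: greatest fixpoint, start Z0 = {n0, n1, n2}, keep only states in Sat with some successor in Z. Already a fixed point.
Sat(EG A[(¬send ∨ lock) U lock]) = {n0, n1, n2}
|Sat(EG A[(¬send ∨ lock) U lock])| = |{n0, n1, n2}| = 3.

3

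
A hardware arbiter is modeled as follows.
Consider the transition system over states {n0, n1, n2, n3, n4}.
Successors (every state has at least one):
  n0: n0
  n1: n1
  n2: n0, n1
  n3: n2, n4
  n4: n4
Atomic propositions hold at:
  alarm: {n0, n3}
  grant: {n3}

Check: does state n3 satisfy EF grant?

Yes

EF grant: least fixpoint, start Z0 = {n3}, add states with some successor in Z. Already a fixed point.
Sat(EF grant) = {n3}
n3 ∈ Sat(EF grant) = {n3}, so the formula holds at n3.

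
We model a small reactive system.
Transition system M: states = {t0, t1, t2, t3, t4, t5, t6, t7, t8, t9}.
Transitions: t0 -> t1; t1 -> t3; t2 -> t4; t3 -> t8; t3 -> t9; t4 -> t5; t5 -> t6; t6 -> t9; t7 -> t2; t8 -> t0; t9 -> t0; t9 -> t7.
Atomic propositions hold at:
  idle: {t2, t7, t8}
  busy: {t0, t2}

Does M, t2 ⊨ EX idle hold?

No

Sat(EX idle) = {s : some successor in {t2, t7, t8}} = {t3, t7, t9}
t2 ∉ Sat(EX idle) = {t3, t7, t9}, so the formula does not hold at t2.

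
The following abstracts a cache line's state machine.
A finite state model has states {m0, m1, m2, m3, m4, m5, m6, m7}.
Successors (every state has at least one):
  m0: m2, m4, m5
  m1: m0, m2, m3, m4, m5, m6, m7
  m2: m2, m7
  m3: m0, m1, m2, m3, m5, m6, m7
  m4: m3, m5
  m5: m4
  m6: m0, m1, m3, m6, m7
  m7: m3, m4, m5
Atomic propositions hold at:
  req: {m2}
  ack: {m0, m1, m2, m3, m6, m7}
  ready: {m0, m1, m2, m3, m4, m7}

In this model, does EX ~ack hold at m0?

Yes

Sat(~ack) = {m4, m5}
Sat(EX ~ack) = {s : some successor in {m4, m5}} = {m0, m1, m3, m4, m5, m7}
m0 ∈ Sat(EX ~ack) = {m0, m1, m3, m4, m5, m7}, so the formula holds at m0.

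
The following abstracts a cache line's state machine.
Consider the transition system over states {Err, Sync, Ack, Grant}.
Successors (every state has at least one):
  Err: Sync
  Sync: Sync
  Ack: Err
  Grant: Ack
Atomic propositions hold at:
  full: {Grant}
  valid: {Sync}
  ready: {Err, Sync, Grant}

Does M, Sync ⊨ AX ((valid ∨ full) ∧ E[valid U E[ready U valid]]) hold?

Sat(valid ∨ full) = {Sync, Grant}
E[ready U valid]: least fixpoint, start Z0 = Sat(valid) = {Sync}, add states in Sat(ready) with some successor in Z. Z1 = {Err, Sync}; fixed.
Sat(E[ready U valid]) = {Err, Sync}
E[valid U E[ready U valid]]: least fixpoint, start Z0 = Sat(E[ready U valid]) = {Err, Sync}, add states in Sat(valid) with some successor in Z. Already a fixed point.
Sat(E[valid U E[ready U valid]]) = {Err, Sync}
Sat((valid ∨ full) ∧ E[valid U E[ready U valid]]) = {Sync}
Sat(AX ((valid ∨ full) ∧ E[valid U E[ready U valid]])) = {s : every successor in {Sync}} = {Err, Sync}
Sync ∈ Sat(AX ((valid ∨ full) ∧ E[valid U E[ready U valid]])) = {Err, Sync}, so the formula holds at Sync.

Yes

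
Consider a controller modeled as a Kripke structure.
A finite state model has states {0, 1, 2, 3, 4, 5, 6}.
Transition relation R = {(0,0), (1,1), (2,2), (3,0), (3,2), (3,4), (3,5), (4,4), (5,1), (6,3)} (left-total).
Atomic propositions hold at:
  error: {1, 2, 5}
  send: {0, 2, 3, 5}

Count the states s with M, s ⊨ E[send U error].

4

E[send U error]: least fixpoint, start Z0 = Sat(error) = {1, 2, 5}, add states in Sat(send) with some successor in Z. Z1 = {1, 2, 3, 5}; fixed.
Sat(E[send U error]) = {1, 2, 3, 5}
|Sat(E[send U error])| = |{1, 2, 3, 5}| = 4.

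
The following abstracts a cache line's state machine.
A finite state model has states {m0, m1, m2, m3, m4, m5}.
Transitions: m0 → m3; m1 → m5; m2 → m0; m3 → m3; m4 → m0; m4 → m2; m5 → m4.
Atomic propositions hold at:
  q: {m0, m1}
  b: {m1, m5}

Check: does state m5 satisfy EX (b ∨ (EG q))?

No

EG q: greatest fixpoint, start Z0 = {m0, m1}, keep only states in Sat with some successor in Z. Z1 = ∅; fixed.
Sat(EG q) = ∅
Sat(b ∨ (EG q)) = {m1, m5}
Sat(EX (b ∨ (EG q))) = {s : some successor in {m1, m5}} = {m1}
m5 ∉ Sat(EX (b ∨ (EG q))) = {m1}, so the formula does not hold at m5.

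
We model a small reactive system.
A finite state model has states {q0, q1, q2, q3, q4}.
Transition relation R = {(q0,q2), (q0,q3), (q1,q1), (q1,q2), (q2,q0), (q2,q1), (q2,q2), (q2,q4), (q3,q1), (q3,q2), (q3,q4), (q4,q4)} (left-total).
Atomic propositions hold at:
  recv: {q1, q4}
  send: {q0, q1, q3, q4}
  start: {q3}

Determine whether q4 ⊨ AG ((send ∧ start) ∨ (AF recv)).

Yes

Sat(send ∧ start) = {q3}
AF recv: least fixpoint, start Z0 = {q1, q4}, add states with every successor in Z. Already a fixed point.
Sat(AF recv) = {q1, q4}
Sat((send ∧ start) ∨ (AF recv)) = {q1, q3, q4}
AG ((send ∧ start) ∨ (AF recv)): greatest fixpoint, start Z0 = {q1, q3, q4}, keep only states in Sat with every successor in Z. Z1 = {q4}; fixed.
Sat(AG ((send ∧ start) ∨ (AF recv))) = {q4}
q4 ∈ Sat(AG ((send ∧ start) ∨ (AF recv))) = {q4}, so the formula holds at q4.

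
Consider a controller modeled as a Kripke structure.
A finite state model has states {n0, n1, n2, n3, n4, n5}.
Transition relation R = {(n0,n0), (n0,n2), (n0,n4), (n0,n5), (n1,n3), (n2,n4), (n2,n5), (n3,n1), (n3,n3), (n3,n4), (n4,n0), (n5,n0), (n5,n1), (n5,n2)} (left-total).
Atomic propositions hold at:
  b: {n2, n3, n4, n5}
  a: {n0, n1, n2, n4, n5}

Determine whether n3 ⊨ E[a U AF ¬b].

Sat(¬b) = {n0, n1}
AF ¬b: least fixpoint, start Z0 = {n0, n1}, add states with every successor in Z. Z1 = {n0, n1, n4}; fixed.
Sat(AF ¬b) = {n0, n1, n4}
E[a U AF ¬b]: least fixpoint, start Z0 = Sat(AF ¬b) = {n0, n1, n4}, add states in Sat(a) with some successor in Z. Z1 = {n0, n1, n2, n4, n5}; fixed.
Sat(E[a U AF ¬b]) = {n0, n1, n2, n4, n5}
n3 ∉ Sat(E[a U AF ¬b]) = {n0, n1, n2, n4, n5}, so the formula does not hold at n3.

No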